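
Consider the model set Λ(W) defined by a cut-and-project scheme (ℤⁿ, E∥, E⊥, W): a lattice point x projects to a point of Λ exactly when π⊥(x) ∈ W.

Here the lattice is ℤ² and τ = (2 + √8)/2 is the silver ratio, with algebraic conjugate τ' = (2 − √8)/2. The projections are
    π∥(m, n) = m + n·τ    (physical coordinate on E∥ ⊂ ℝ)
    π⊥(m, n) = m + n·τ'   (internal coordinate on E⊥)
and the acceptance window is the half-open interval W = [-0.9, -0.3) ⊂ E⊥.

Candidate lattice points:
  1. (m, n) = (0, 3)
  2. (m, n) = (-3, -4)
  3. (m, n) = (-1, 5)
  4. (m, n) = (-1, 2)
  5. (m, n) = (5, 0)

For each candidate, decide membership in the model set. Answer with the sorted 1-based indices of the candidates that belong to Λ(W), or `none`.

τ' = (2−√8)/2 ≈ -0.414214.
#1 (0,3): internal coord 0 + (3)·τ' = -1.242641; -1.242641 ∉ [-0.9, -0.3) → out
#2 (-3,-4): internal coord -3 + (-4)·τ' = -1.343146; -1.343146 ∉ [-0.9, -0.3) → out
#3 (-1,5): internal coord -1 + (5)·τ' = -3.071068; -3.071068 ∉ [-0.9, -0.3) → out
#4 (-1,2): internal coord -1 + (2)·τ' = -1.828427; -1.828427 ∉ [-0.9, -0.3) → out
#5 (5,0): internal coord 5 + (0)·τ' = +5.000000; +5.000000 ∉ [-0.9, -0.3) → out

none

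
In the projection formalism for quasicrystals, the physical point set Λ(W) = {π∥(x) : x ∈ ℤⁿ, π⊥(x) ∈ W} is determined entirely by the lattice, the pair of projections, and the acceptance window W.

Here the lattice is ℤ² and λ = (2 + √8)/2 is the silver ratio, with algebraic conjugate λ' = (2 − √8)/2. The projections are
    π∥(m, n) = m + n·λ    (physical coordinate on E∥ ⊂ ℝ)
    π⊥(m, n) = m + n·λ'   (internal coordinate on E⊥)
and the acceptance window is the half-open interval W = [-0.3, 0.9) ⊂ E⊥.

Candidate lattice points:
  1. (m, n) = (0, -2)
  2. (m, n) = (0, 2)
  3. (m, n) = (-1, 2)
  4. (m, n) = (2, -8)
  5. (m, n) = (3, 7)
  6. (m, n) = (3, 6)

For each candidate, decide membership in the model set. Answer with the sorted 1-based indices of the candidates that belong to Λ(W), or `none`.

1, 5, 6

λ' = (2−√8)/2 ≈ -0.4142.
candidate 1: (m,n)=(0,-2) → π∥ = 0-2·λ ≈ -4.8284, π⊥ = 0-2·λ' ≈ 0.8284 ∈ [-0.3, 0.9) ⇒ IN Λ
candidate 2: (m,n)=(0,2) → π∥ = 0+2·λ ≈ 4.8284, π⊥ = 0+2·λ' ≈ -0.8284 ∉ [-0.3, 0.9) ⇒ out
candidate 3: (m,n)=(-1,2) → π∥ = -1+2·λ ≈ 3.8284, π⊥ = -1+2·λ' ≈ -1.8284 ∉ [-0.3, 0.9) ⇒ out
candidate 4: (m,n)=(2,-8) → π∥ = 2-8·λ ≈ -17.3137, π⊥ = 2-8·λ' ≈ 5.3137 ∉ [-0.3, 0.9) ⇒ out
candidate 5: (m,n)=(3,7) → π∥ = 3+7·λ ≈ 19.8995, π⊥ = 3+7·λ' ≈ 0.1005 ∈ [-0.3, 0.9) ⇒ IN Λ
candidate 6: (m,n)=(3,6) → π∥ = 3+6·λ ≈ 17.4853, π⊥ = 3+6·λ' ≈ 0.5147 ∈ [-0.3, 0.9) ⇒ IN Λ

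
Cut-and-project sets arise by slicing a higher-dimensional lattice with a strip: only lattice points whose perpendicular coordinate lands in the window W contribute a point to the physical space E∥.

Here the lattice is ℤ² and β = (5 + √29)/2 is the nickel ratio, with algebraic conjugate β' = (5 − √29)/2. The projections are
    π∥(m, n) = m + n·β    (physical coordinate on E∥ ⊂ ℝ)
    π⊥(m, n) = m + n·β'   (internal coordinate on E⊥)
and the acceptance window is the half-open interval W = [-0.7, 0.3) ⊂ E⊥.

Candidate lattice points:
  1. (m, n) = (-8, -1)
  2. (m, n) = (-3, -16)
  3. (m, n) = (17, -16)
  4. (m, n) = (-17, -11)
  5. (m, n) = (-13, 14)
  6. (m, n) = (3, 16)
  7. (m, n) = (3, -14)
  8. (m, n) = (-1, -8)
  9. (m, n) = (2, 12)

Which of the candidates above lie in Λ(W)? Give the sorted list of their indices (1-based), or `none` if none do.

Compute β' = (5−√29)/2 = -0.1926, so π⊥(m,n) = m -0.1926·n.
[1] lift (-8,-1): star map gives -7.8074; window check -0.7 ≤ -7.8074 < 0.3 is false → out
[2] lift (-3,-16): star map gives 0.0813; window check -0.7 ≤ 0.0813 < 0.3 is true → IN Λ
[3] lift (17,-16): star map gives 20.0813; window check -0.7 ≤ 20.0813 < 0.3 is false → out
[4] lift (-17,-11): star map gives -14.8816; window check -0.7 ≤ -14.8816 < 0.3 is false → out
[5] lift (-13,14): star map gives -15.6962; window check -0.7 ≤ -15.6962 < 0.3 is false → out
[6] lift (3,16): star map gives -0.0813; window check -0.7 ≤ -0.0813 < 0.3 is true → IN Λ
[7] lift (3,-14): star map gives 5.6962; window check -0.7 ≤ 5.6962 < 0.3 is false → out
[8] lift (-1,-8): star map gives 0.5407; window check -0.7 ≤ 0.5407 < 0.3 is false → out
[9] lift (2,12): star map gives -0.3110; window check -0.7 ≤ -0.3110 < 0.3 is true → IN Λ

2, 6, 9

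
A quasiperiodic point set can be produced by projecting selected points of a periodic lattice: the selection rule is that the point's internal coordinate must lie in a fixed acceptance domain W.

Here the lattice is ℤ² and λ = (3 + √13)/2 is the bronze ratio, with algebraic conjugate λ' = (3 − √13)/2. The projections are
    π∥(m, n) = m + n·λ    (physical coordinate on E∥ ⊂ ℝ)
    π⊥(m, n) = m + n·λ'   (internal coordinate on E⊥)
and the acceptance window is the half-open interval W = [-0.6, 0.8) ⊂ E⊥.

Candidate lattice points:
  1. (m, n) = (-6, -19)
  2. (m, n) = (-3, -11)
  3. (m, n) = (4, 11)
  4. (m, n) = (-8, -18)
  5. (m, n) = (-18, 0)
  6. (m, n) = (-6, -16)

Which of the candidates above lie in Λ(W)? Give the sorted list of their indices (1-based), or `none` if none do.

Compute λ' = (3−√13)/2 = -0.3028, so π⊥(m,n) = m -0.3028·n.
candidate 1: (m,n)=(-6,-19) → π∥ = -6-19·λ ≈ -68.7527, π⊥ = -6-19·λ' ≈ -0.2473 ∈ [-0.6, 0.8) ⇒ IN Λ
candidate 2: (m,n)=(-3,-11) → π∥ = -3-11·λ ≈ -39.3305, π⊥ = -3-11·λ' ≈ 0.3305 ∈ [-0.6, 0.8) ⇒ IN Λ
candidate 3: (m,n)=(4,11) → π∥ = 4+11·λ ≈ 40.3305, π⊥ = 4+11·λ' ≈ 0.6695 ∈ [-0.6, 0.8) ⇒ IN Λ
candidate 4: (m,n)=(-8,-18) → π∥ = -8-18·λ ≈ -67.4500, π⊥ = -8-18·λ' ≈ -2.5500 ∉ [-0.6, 0.8) ⇒ out
candidate 5: (m,n)=(-18,0) → π∥ = -18+0·λ ≈ -18.0000, π⊥ = -18+0·λ' ≈ -18.0000 ∉ [-0.6, 0.8) ⇒ out
candidate 6: (m,n)=(-6,-16) → π∥ = -6-16·λ ≈ -58.8444, π⊥ = -6-16·λ' ≈ -1.1556 ∉ [-0.6, 0.8) ⇒ out

1, 2, 3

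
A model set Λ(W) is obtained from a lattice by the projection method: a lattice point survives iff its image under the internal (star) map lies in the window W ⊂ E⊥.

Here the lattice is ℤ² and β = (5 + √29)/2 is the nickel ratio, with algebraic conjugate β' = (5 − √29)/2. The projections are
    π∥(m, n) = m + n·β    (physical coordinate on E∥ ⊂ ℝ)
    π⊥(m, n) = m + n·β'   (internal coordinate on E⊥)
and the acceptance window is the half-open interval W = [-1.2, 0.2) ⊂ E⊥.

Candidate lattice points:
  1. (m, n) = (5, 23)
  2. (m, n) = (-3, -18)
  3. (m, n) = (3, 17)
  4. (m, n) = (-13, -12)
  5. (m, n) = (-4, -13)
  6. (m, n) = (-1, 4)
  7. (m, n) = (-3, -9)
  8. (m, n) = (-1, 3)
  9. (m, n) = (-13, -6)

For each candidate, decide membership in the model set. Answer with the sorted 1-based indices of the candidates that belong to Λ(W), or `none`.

Compute β' = (5−√29)/2 = -0.1926, so π⊥(m,n) = m -0.1926·n.
[1] lift (5,23): star map gives 0.5706; window check -1.2 ≤ 0.5706 < 0.2 is false → out
[2] lift (-3,-18): star map gives 0.4665; window check -1.2 ≤ 0.4665 < 0.2 is false → out
[3] lift (3,17): star map gives -0.2739; window check -1.2 ≤ -0.2739 < 0.2 is true → IN Λ
[4] lift (-13,-12): star map gives -10.6890; window check -1.2 ≤ -10.6890 < 0.2 is false → out
[5] lift (-4,-13): star map gives -1.4964; window check -1.2 ≤ -1.4964 < 0.2 is false → out
[6] lift (-1,4): star map gives -1.7703; window check -1.2 ≤ -1.7703 < 0.2 is false → out
[7] lift (-3,-9): star map gives -1.2668; window check -1.2 ≤ -1.2668 < 0.2 is false → out
[8] lift (-1,3): star map gives -1.5777; window check -1.2 ≤ -1.5777 < 0.2 is false → out
[9] lift (-13,-6): star map gives -11.8445; window check -1.2 ≤ -11.8445 < 0.2 is false → out

3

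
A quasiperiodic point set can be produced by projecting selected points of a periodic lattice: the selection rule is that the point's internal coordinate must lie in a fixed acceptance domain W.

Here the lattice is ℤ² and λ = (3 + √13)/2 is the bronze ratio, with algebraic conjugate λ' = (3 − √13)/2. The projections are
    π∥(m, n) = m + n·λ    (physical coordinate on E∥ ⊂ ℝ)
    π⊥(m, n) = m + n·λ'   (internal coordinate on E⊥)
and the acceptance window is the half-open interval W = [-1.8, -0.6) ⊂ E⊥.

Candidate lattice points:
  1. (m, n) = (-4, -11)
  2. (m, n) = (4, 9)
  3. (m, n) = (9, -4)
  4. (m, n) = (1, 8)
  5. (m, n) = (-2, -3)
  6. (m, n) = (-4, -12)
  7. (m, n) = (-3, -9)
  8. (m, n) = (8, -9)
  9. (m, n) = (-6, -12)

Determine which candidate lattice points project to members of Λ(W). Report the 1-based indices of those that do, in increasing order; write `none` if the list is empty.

1, 4, 5

Numerically λ ≈ 3.30278 and λ' = −1/λ ≈ -0.30278.
[1] lift (-4,-11): star map gives -0.66947; window check -1.8 ≤ -0.66947 < -0.6 is true → IN Λ
[2] lift (4,9): star map gives 1.27502; window check -1.8 ≤ 1.27502 < -0.6 is false → out
[3] lift (9,-4): star map gives 10.21110; window check -1.8 ≤ 10.21110 < -0.6 is false → out
[4] lift (1,8): star map gives -1.42221; window check -1.8 ≤ -1.42221 < -0.6 is true → IN Λ
[5] lift (-2,-3): star map gives -1.09167; window check -1.8 ≤ -1.09167 < -0.6 is true → IN Λ
[6] lift (-4,-12): star map gives -0.36669; window check -1.8 ≤ -0.36669 < -0.6 is false → out
[7] lift (-3,-9): star map gives -0.27502; window check -1.8 ≤ -0.27502 < -0.6 is false → out
[8] lift (8,-9): star map gives 10.72498; window check -1.8 ≤ 10.72498 < -0.6 is false → out
[9] lift (-6,-12): star map gives -2.36669; window check -1.8 ≤ -2.36669 < -0.6 is false → out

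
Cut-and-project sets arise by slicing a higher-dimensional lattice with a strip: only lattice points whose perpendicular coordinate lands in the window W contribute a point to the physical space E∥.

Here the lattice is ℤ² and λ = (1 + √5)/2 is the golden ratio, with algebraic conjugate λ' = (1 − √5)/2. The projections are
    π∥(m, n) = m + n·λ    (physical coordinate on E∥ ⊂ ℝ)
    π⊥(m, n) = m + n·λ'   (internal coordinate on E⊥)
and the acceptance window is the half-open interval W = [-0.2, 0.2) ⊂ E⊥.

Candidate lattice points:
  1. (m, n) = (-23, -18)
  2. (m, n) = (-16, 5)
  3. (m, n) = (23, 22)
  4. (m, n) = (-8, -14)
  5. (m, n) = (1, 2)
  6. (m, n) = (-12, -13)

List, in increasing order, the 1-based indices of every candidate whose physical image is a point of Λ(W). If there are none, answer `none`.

Compute λ' = (1−√5)/2 = -0.61803, so π⊥(m,n) = m -0.61803·n.
[1] lift (-23,-18): star map gives -11.87539; window check -0.2 ≤ -11.87539 < 0.2 is false → out
[2] lift (-16,5): star map gives -19.09017; window check -0.2 ≤ -19.09017 < 0.2 is false → out
[3] lift (23,22): star map gives 9.40325; window check -0.2 ≤ 9.40325 < 0.2 is false → out
[4] lift (-8,-14): star map gives 0.65248; window check -0.2 ≤ 0.65248 < 0.2 is false → out
[5] lift (1,2): star map gives -0.23607; window check -0.2 ≤ -0.23607 < 0.2 is false → out
[6] lift (-12,-13): star map gives -3.96556; window check -0.2 ≤ -3.96556 < 0.2 is false → out

none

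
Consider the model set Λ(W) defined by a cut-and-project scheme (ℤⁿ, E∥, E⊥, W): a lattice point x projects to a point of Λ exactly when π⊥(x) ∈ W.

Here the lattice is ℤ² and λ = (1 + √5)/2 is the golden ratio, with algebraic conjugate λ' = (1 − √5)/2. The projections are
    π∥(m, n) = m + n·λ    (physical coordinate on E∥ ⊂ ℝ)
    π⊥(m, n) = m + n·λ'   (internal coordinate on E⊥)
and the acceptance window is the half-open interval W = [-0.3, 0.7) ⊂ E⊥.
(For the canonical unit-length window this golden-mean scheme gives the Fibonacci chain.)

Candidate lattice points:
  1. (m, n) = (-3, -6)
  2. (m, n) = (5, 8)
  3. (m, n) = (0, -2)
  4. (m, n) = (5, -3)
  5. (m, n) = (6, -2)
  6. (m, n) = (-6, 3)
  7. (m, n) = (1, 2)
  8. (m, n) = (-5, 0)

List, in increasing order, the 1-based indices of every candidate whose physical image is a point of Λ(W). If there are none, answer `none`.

2, 7

Compute λ' = (1−√5)/2 = -0.6180, so π⊥(m,n) = m -0.6180·n.
[1] lift (-3,-6): star map gives 0.7082; window check -0.3 ≤ 0.7082 < 0.7 is false → out
[2] lift (5,8): star map gives 0.0557; window check -0.3 ≤ 0.0557 < 0.7 is true → IN Λ
[3] lift (0,-2): star map gives 1.2361; window check -0.3 ≤ 1.2361 < 0.7 is false → out
[4] lift (5,-3): star map gives 6.8541; window check -0.3 ≤ 6.8541 < 0.7 is false → out
[5] lift (6,-2): star map gives 7.2361; window check -0.3 ≤ 7.2361 < 0.7 is false → out
[6] lift (-6,3): star map gives -7.8541; window check -0.3 ≤ -7.8541 < 0.7 is false → out
[7] lift (1,2): star map gives -0.2361; window check -0.3 ≤ -0.2361 < 0.7 is true → IN Λ
[8] lift (-5,0): star map gives -5.0000; window check -0.3 ≤ -5.0000 < 0.7 is false → out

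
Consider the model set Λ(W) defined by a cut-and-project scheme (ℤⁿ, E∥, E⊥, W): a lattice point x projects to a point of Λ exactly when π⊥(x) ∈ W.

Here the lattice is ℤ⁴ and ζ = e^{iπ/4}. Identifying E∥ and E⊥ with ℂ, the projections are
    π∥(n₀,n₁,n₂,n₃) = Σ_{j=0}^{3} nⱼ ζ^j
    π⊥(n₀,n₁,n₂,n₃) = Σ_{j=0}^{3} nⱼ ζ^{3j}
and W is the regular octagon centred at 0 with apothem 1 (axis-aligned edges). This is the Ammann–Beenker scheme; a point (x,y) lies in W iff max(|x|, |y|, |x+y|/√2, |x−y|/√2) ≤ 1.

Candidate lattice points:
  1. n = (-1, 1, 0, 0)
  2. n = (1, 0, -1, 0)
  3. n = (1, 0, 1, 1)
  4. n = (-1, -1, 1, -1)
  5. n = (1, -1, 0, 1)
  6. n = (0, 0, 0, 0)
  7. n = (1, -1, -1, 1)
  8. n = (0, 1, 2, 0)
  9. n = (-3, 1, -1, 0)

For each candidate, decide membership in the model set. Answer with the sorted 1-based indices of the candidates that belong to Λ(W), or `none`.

6

Internal map: ζ^{3j} for j=0..3 gives (1,0), (−√2/2,√2/2), (0,−1), (√2/2,√2/2).
candidate 1: n = (-1, 1, 0, 0) → π⊥ ≈ (-1.70711, +0.70711); max(|x|,|y|,|x±y|/√2) = 1.70711 > 1 ⇒ ∉ W
candidate 2: n = (1, 0, -1, 0) → π⊥ ≈ (+1.00000, +1.00000); max(|x|,|y|,|x±y|/√2) = 1.41421 > 1 ⇒ ∉ W
candidate 3: n = (1, 0, 1, 1) → π⊥ ≈ (+1.70711, -0.29289); max(|x|,|y|,|x±y|/√2) = 1.70711 > 1 ⇒ ∉ W
candidate 4: n = (-1, -1, 1, -1) → π⊥ ≈ (-1.00000, -2.41421); max(|x|,|y|,|x±y|/√2) = 2.41421 > 1 ⇒ ∉ W
candidate 5: n = (1, -1, 0, 1) → π⊥ ≈ (+2.41421, +0.00000); max(|x|,|y|,|x±y|/√2) = 2.41421 > 1 ⇒ ∉ W
candidate 6: n = (0, 0, 0, 0) → π⊥ ≈ (+0.00000, +0.00000); max(|x|,|y|,|x±y|/√2) = 0.00000 ≤ 1 ⇒ ∈ W
candidate 7: n = (1, -1, -1, 1) → π⊥ ≈ (+2.41421, +1.00000); max(|x|,|y|,|x±y|/√2) = 2.41421 > 1 ⇒ ∉ W
candidate 8: n = (0, 1, 2, 0) → π⊥ ≈ (-0.70711, -1.29289); max(|x|,|y|,|x±y|/√2) = 1.41421 > 1 ⇒ ∉ W
candidate 9: n = (-3, 1, -1, 0) → π⊥ ≈ (-3.70711, +1.70711); max(|x|,|y|,|x±y|/√2) = 3.82843 > 1 ⇒ ∉ W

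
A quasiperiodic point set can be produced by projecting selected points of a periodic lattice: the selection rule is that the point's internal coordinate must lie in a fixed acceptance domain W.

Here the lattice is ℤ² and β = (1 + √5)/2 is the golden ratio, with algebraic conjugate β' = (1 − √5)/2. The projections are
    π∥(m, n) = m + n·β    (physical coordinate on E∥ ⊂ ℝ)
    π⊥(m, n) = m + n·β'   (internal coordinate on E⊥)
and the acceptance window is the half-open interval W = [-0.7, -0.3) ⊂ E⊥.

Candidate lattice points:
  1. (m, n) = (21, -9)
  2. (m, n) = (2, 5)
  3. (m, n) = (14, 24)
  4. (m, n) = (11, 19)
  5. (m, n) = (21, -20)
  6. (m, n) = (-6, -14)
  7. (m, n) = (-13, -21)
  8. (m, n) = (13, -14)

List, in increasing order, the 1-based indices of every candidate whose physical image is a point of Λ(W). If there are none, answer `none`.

none

Compute β' = (1−√5)/2 = -0.61803, so π⊥(m,n) = m -0.61803·n.
#1 (21,-9): internal coord 21 + (-9)·β' = +26.56231; +26.56231 ∉ [-0.7, -0.3) → out
#2 (2,5): internal coord 2 + (5)·β' = -1.09017; -1.09017 ∉ [-0.7, -0.3) → out
#3 (14,24): internal coord 14 + (24)·β' = -0.83282; -0.83282 ∉ [-0.7, -0.3) → out
#4 (11,19): internal coord 11 + (19)·β' = -0.74265; -0.74265 ∉ [-0.7, -0.3) → out
#5 (21,-20): internal coord 21 + (-20)·β' = +33.36068; +33.36068 ∉ [-0.7, -0.3) → out
#6 (-6,-14): internal coord -6 + (-14)·β' = +2.65248; +2.65248 ∉ [-0.7, -0.3) → out
#7 (-13,-21): internal coord -13 + (-21)·β' = -0.02129; -0.02129 ∉ [-0.7, -0.3) → out
#8 (13,-14): internal coord 13 + (-14)·β' = +21.65248; +21.65248 ∉ [-0.7, -0.3) → out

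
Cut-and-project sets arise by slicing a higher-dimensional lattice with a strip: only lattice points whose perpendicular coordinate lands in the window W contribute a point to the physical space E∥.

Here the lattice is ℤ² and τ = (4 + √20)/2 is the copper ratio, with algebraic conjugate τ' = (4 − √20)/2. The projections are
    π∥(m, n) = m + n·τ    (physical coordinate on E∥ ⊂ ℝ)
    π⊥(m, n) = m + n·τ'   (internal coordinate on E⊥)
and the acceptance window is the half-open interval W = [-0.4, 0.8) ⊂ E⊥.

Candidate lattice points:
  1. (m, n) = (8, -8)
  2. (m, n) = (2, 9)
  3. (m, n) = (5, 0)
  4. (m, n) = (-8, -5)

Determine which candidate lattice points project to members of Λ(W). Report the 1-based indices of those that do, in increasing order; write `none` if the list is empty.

2

τ' = (4−√20)/2 ≈ -0.2361.
[1] lift (8,-8): star map gives 9.8885; window check -0.4 ≤ 9.8885 < 0.8 is false → out
[2] lift (2,9): star map gives -0.1246; window check -0.4 ≤ -0.1246 < 0.8 is true → IN Λ
[3] lift (5,0): star map gives 5.0000; window check -0.4 ≤ 5.0000 < 0.8 is false → out
[4] lift (-8,-5): star map gives -6.8197; window check -0.4 ≤ -6.8197 < 0.8 is false → out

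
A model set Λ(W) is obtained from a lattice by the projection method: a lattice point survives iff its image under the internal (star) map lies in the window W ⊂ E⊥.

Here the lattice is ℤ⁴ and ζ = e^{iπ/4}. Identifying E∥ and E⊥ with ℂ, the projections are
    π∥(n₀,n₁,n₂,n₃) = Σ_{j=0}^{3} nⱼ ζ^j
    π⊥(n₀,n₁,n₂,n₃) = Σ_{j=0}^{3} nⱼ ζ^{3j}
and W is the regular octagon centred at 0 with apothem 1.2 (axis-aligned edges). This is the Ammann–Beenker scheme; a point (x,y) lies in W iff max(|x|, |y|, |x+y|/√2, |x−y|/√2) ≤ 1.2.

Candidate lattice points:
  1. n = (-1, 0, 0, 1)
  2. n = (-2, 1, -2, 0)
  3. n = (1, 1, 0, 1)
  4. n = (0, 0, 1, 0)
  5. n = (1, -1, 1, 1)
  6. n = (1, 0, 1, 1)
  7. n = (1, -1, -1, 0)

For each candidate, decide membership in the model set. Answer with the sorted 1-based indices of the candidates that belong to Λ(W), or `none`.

1, 4

π⊥(n) = n₀ + n₁ζ³ + n₂ζ⁶ + n₃ζ⁹ where ζ = e^{iπ/4}.
#1 (-1, 0, 0, 1): internal (-0.2929, 0.7071); octagon support 0.7071 vs apothem 1.2 → ∈ W
#2 (-2, 1, -2, 0): internal (-2.7071, 2.7071); octagon support 3.8284 vs apothem 1.2 → ∉ W
#3 (1, 1, 0, 1): internal (1.0000, 1.4142); octagon support 1.7071 vs apothem 1.2 → ∉ W
#4 (0, 0, 1, 0): internal (0.0000, -1.0000); octagon support 1.0000 vs apothem 1.2 → ∈ W
#5 (1, -1, 1, 1): internal (2.4142, -1.0000); octagon support 2.4142 vs apothem 1.2 → ∉ W
#6 (1, 0, 1, 1): internal (1.7071, -0.2929); octagon support 1.7071 vs apothem 1.2 → ∉ W
#7 (1, -1, -1, 0): internal (1.7071, 0.2929); octagon support 1.7071 vs apothem 1.2 → ∉ W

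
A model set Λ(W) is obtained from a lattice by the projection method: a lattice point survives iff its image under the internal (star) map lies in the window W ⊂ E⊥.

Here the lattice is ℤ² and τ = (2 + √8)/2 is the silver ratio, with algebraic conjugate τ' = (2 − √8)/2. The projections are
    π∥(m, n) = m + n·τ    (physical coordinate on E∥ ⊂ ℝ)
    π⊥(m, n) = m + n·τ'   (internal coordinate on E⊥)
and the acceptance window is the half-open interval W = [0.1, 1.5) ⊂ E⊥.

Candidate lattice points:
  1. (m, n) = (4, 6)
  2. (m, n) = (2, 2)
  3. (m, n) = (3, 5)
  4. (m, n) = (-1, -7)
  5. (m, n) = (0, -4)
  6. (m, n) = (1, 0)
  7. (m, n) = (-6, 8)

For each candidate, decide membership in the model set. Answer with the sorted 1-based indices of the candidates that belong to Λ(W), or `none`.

τ' = (2−√8)/2 ≈ -0.414214.
#1 (4,6): internal coord 4 + (6)·τ' = +1.514719; +1.514719 ∉ [0.1, 1.5) → out
#2 (2,2): internal coord 2 + (2)·τ' = +1.171573; +1.171573 ∈ [0.1, 1.5) → IN Λ
#3 (3,5): internal coord 3 + (5)·τ' = +0.928932; +0.928932 ∈ [0.1, 1.5) → IN Λ
#4 (-1,-7): internal coord -1 + (-7)·τ' = +1.899495; +1.899495 ∉ [0.1, 1.5) → out
#5 (0,-4): internal coord 0 + (-4)·τ' = +1.656854; +1.656854 ∉ [0.1, 1.5) → out
#6 (1,0): internal coord 1 + (0)·τ' = +1.000000; +1.000000 ∈ [0.1, 1.5) → IN Λ
#7 (-6,8): internal coord -6 + (8)·τ' = -9.313708; -9.313708 ∉ [0.1, 1.5) → out

2, 3, 6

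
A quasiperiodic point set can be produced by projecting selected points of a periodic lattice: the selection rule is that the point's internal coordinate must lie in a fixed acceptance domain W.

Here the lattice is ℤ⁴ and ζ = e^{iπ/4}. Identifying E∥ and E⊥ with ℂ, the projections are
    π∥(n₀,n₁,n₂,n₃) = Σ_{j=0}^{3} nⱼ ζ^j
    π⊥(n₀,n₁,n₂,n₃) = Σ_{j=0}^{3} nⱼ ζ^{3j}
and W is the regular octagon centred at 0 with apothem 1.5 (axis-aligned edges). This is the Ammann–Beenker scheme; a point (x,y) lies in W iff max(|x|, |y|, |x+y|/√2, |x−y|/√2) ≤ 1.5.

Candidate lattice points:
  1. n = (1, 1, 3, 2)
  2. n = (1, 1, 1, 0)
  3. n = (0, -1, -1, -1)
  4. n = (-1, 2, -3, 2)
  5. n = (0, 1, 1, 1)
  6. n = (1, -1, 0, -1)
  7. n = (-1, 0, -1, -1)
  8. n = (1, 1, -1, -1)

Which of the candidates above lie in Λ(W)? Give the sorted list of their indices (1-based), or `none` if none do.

2, 3, 5, 8

With ζ = e^{iπ/4} the internal vectors are ζ^0,ζ^3,ζ^6,ζ^9.
#1 (1, 1, 3, 2): internal (1.7071, -0.8787); octagon support 1.8284 vs apothem 1.5 → ∉ W
#2 (1, 1, 1, 0): internal (0.2929, -0.2929); octagon support 0.4142 vs apothem 1.5 → ∈ W
#3 (0, -1, -1, -1): internal (0.0000, -0.4142); octagon support 0.4142 vs apothem 1.5 → ∈ W
#4 (-1, 2, -3, 2): internal (-1.0000, 5.8284); octagon support 5.8284 vs apothem 1.5 → ∉ W
#5 (0, 1, 1, 1): internal (0.0000, 0.4142); octagon support 0.4142 vs apothem 1.5 → ∈ W
#6 (1, -1, 0, -1): internal (1.0000, -1.4142); octagon support 1.7071 vs apothem 1.5 → ∉ W
#7 (-1, 0, -1, -1): internal (-1.7071, 0.2929); octagon support 1.7071 vs apothem 1.5 → ∉ W
#8 (1, 1, -1, -1): internal (-0.4142, 1.0000); octagon support 1.0000 vs apothem 1.5 → ∈ W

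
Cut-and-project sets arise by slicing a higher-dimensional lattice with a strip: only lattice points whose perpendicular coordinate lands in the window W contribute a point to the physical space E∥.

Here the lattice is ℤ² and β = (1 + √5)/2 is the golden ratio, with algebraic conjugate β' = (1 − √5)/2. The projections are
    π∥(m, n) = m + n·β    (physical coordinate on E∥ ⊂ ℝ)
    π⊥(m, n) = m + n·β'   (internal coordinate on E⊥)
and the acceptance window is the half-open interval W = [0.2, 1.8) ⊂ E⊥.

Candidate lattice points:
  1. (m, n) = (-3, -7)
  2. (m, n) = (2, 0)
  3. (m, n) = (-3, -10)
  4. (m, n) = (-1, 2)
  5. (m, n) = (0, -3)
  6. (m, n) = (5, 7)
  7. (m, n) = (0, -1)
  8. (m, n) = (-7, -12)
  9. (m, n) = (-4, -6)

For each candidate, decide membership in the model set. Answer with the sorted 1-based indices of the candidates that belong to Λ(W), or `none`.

Numerically β ≈ 1.61803 and β' = −1/β ≈ -0.61803.
#1 (-3,-7): internal coord -3 + (-7)·β' = +1.32624; +1.32624 ∈ [0.2, 1.8) → IN Λ
#2 (2,0): internal coord 2 + (0)·β' = +2.00000; +2.00000 ∉ [0.2, 1.8) → out
#3 (-3,-10): internal coord -3 + (-10)·β' = +3.18034; +3.18034 ∉ [0.2, 1.8) → out
#4 (-1,2): internal coord -1 + (2)·β' = -2.23607; -2.23607 ∉ [0.2, 1.8) → out
#5 (0,-3): internal coord 0 + (-3)·β' = +1.85410; +1.85410 ∉ [0.2, 1.8) → out
#6 (5,7): internal coord 5 + (7)·β' = +0.67376; +0.67376 ∈ [0.2, 1.8) → IN Λ
#7 (0,-1): internal coord 0 + (-1)·β' = +0.61803; +0.61803 ∈ [0.2, 1.8) → IN Λ
#8 (-7,-12): internal coord -7 + (-12)·β' = +0.41641; +0.41641 ∈ [0.2, 1.8) → IN Λ
#9 (-4,-6): internal coord -4 + (-6)·β' = -0.29180; -0.29180 ∉ [0.2, 1.8) → out

1, 6, 7, 8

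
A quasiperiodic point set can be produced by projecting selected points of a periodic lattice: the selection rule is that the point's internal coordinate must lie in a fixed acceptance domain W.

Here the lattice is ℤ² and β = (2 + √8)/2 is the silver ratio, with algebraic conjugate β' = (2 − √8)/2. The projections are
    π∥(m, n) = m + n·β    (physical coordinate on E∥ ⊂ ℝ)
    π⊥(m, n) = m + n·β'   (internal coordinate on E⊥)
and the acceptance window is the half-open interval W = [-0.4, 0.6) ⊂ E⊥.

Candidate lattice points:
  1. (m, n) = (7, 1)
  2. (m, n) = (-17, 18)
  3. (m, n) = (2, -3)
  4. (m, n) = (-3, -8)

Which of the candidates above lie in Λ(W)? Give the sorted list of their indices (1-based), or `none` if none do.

Numerically β ≈ 2.41421 and β' = −1/β ≈ -0.41421.
#1 (7,1): internal coord 7 + (1)·β' = +6.58579; +6.58579 ∉ [-0.4, 0.6) → out
#2 (-17,18): internal coord -17 + (18)·β' = -24.45584; -24.45584 ∉ [-0.4, 0.6) → out
#3 (2,-3): internal coord 2 + (-3)·β' = +3.24264; +3.24264 ∉ [-0.4, 0.6) → out
#4 (-3,-8): internal coord -3 + (-8)·β' = +0.31371; +0.31371 ∈ [-0.4, 0.6) → IN Λ

4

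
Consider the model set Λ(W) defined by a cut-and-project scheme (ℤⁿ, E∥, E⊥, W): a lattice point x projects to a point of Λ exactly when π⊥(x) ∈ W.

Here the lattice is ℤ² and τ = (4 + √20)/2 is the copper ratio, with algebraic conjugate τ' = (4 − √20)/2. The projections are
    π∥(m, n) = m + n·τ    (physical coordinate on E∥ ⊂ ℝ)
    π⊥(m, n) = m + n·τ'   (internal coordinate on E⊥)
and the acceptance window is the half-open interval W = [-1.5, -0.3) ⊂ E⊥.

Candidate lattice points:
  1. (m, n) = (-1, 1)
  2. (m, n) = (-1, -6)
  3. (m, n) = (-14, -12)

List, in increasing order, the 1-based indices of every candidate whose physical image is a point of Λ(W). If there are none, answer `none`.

τ' = (4−√20)/2 ≈ -0.23607.
candidate 1: (m,n)=(-1,1) → π∥ = -1+1·τ ≈ 3.23607, π⊥ = -1+1·τ' ≈ -1.23607 ∈ [-1.5, -0.3) ⇒ IN Λ
candidate 2: (m,n)=(-1,-6) → π∥ = -1-6·τ ≈ -26.41641, π⊥ = -1-6·τ' ≈ 0.41641 ∉ [-1.5, -0.3) ⇒ out
candidate 3: (m,n)=(-14,-12) → π∥ = -14-12·τ ≈ -64.83282, π⊥ = -14-12·τ' ≈ -11.16718 ∉ [-1.5, -0.3) ⇒ out

1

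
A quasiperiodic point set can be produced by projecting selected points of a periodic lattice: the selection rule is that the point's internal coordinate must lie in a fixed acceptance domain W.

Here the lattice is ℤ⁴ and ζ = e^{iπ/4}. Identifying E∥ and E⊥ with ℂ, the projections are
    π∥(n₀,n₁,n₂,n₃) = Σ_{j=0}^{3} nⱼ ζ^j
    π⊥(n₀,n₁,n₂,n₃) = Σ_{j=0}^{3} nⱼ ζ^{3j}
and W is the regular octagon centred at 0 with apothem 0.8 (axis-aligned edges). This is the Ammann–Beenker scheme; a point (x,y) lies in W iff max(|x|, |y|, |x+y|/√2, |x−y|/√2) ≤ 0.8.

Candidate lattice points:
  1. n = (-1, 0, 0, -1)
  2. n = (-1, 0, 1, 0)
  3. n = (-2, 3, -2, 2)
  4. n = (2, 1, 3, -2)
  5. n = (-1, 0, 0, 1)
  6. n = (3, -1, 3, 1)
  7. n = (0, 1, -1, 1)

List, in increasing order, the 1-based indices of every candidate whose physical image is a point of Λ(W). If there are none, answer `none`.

5

With ζ = e^{iπ/4} the internal vectors are ζ^0,ζ^3,ζ^6,ζ^9.
#1 (-1, 0, 0, -1): internal (-1.70711, -0.70711); octagon support 1.70711 vs apothem 0.8 → ∉ W
#2 (-1, 0, 1, 0): internal (-1.00000, -1.00000); octagon support 1.41421 vs apothem 0.8 → ∉ W
#3 (-2, 3, -2, 2): internal (-2.70711, 5.53553); octagon support 5.82843 vs apothem 0.8 → ∉ W
#4 (2, 1, 3, -2): internal (-0.12132, -3.70711); octagon support 3.70711 vs apothem 0.8 → ∉ W
#5 (-1, 0, 0, 1): internal (-0.29289, 0.70711); octagon support 0.70711 vs apothem 0.8 → ∈ W
#6 (3, -1, 3, 1): internal (4.41421, -3.00000); octagon support 5.24264 vs apothem 0.8 → ∉ W
#7 (0, 1, -1, 1): internal (0.00000, 2.41421); octagon support 2.41421 vs apothem 0.8 → ∉ W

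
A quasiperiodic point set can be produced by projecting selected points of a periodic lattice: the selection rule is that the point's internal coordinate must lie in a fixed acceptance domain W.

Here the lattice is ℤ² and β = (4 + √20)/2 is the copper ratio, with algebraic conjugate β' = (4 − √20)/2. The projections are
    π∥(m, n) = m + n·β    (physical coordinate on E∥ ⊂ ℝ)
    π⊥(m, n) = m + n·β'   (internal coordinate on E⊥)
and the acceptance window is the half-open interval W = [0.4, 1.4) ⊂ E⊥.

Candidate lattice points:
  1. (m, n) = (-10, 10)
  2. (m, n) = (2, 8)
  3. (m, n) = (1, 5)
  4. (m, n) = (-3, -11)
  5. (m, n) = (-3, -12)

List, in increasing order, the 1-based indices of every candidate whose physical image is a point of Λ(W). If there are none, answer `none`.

none

Compute β' = (4−√20)/2 = -0.236068, so π⊥(m,n) = m -0.236068·n.
[1] lift (-10,10): star map gives -12.360680; window check 0.4 ≤ -12.360680 < 1.4 is false → out
[2] lift (2,8): star map gives 0.111456; window check 0.4 ≤ 0.111456 < 1.4 is false → out
[3] lift (1,5): star map gives -0.180340; window check 0.4 ≤ -0.180340 < 1.4 is false → out
[4] lift (-3,-11): star map gives -0.403252; window check 0.4 ≤ -0.403252 < 1.4 is false → out
[5] lift (-3,-12): star map gives -0.167184; window check 0.4 ≤ -0.167184 < 1.4 is false → out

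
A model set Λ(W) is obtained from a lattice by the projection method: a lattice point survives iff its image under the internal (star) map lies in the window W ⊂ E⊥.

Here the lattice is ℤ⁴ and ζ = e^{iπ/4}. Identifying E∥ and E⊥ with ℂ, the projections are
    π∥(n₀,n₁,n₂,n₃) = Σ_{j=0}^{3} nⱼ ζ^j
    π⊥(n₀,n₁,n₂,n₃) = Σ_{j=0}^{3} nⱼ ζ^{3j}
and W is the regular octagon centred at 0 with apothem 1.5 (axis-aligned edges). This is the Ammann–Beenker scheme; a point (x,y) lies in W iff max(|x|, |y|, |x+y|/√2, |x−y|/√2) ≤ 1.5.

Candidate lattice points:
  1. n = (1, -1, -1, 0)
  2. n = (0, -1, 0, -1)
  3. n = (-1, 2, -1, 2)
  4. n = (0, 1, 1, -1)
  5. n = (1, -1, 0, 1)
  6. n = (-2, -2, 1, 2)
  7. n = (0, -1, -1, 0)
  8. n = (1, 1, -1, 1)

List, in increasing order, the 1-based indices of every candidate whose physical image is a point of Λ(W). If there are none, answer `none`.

2, 6, 7

With ζ = e^{iπ/4} the internal vectors are ζ^0,ζ^3,ζ^6,ζ^9.
#1 (1, -1, -1, 0): internal (1.707107, 0.292893); octagon support 1.707107 vs apothem 1.5 → ∉ W
#2 (0, -1, 0, -1): internal (0.000000, -1.414214); octagon support 1.414214 vs apothem 1.5 → ∈ W
#3 (-1, 2, -1, 2): internal (-1.000000, 3.828427); octagon support 3.828427 vs apothem 1.5 → ∉ W
#4 (0, 1, 1, -1): internal (-1.414214, -1.000000); octagon support 1.707107 vs apothem 1.5 → ∉ W
#5 (1, -1, 0, 1): internal (2.414214, 0.000000); octagon support 2.414214 vs apothem 1.5 → ∉ W
#6 (-2, -2, 1, 2): internal (0.828427, -1.000000); octagon support 1.292893 vs apothem 1.5 → ∈ W
#7 (0, -1, -1, 0): internal (0.707107, 0.292893); octagon support 0.707107 vs apothem 1.5 → ∈ W
#8 (1, 1, -1, 1): internal (1.000000, 2.414214); octagon support 2.414214 vs apothem 1.5 → ∉ W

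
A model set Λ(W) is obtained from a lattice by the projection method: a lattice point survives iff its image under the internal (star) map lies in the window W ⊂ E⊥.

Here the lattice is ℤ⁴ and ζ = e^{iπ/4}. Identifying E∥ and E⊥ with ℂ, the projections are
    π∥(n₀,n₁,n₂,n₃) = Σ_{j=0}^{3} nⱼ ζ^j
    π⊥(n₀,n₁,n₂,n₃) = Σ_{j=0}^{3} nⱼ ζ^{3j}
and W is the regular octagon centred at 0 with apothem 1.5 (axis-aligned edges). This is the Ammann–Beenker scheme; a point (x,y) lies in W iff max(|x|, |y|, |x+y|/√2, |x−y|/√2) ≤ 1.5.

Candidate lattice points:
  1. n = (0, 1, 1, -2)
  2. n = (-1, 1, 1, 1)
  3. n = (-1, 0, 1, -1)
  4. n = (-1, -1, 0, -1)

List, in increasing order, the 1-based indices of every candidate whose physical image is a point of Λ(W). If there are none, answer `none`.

2

Internal map: ζ^{3j} for j=0..3 gives (1,0), (−√2/2,√2/2), (0,−1), (√2/2,√2/2).
candidate 1: n = (0, 1, 1, -2) → π⊥ ≈ (-2.121320, -1.707107); max(|x|,|y|,|x±y|/√2) = 2.707107 > 1.5 ⇒ ∉ W
candidate 2: n = (-1, 1, 1, 1) → π⊥ ≈ (-1.000000, +0.414214); max(|x|,|y|,|x±y|/√2) = 1.000000 ≤ 1.5 ⇒ ∈ W
candidate 3: n = (-1, 0, 1, -1) → π⊥ ≈ (-1.707107, -1.707107); max(|x|,|y|,|x±y|/√2) = 2.414214 > 1.5 ⇒ ∉ W
candidate 4: n = (-1, -1, 0, -1) → π⊥ ≈ (-1.000000, -1.414214); max(|x|,|y|,|x±y|/√2) = 1.707107 > 1.5 ⇒ ∉ W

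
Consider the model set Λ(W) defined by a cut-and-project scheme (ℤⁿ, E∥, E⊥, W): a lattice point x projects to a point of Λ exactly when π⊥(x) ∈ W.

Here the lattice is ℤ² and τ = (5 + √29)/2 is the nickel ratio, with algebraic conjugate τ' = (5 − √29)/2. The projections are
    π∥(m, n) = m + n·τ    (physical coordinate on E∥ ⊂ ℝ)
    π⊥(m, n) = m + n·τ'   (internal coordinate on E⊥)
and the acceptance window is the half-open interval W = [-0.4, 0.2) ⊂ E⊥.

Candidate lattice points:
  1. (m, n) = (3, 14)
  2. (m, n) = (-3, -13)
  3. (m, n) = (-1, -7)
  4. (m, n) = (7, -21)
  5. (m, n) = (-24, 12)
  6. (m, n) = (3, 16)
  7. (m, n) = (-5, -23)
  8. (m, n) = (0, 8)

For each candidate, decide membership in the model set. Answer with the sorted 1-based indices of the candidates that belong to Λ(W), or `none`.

τ' = (5−√29)/2 ≈ -0.19258.
[1] lift (3,14): star map gives 0.30385; window check -0.4 ≤ 0.30385 < 0.2 is false → out
[2] lift (-3,-13): star map gives -0.49643; window check -0.4 ≤ -0.49643 < 0.2 is false → out
[3] lift (-1,-7): star map gives 0.34808; window check -0.4 ≤ 0.34808 < 0.2 is false → out
[4] lift (7,-21): star map gives 11.04423; window check -0.4 ≤ 11.04423 < 0.2 is false → out
[5] lift (-24,12): star map gives -26.31099; window check -0.4 ≤ -26.31099 < 0.2 is false → out
[6] lift (3,16): star map gives -0.08132; window check -0.4 ≤ -0.08132 < 0.2 is true → IN Λ
[7] lift (-5,-23): star map gives -0.57060; window check -0.4 ≤ -0.57060 < 0.2 is false → out
[8] lift (0,8): star map gives -1.54066; window check -0.4 ≤ -1.54066 < 0.2 is false → out

6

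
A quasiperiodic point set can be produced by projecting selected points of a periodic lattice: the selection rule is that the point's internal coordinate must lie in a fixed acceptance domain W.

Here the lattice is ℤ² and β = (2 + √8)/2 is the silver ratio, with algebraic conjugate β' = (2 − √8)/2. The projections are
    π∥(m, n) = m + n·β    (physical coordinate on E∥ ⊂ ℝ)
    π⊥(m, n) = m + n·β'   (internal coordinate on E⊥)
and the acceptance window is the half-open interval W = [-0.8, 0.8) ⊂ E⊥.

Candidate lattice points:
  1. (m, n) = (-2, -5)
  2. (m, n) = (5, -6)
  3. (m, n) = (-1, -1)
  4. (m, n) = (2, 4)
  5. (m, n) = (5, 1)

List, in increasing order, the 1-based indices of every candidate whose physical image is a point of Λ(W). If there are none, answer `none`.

β' = (2−√8)/2 ≈ -0.41421.
candidate 1: (m,n)=(-2,-5) → π∥ = -2-5·β ≈ -14.07107, π⊥ = -2-5·β' ≈ 0.07107 ∈ [-0.8, 0.8) ⇒ IN Λ
candidate 2: (m,n)=(5,-6) → π∥ = 5-6·β ≈ -9.48528, π⊥ = 5-6·β' ≈ 7.48528 ∉ [-0.8, 0.8) ⇒ out
candidate 3: (m,n)=(-1,-1) → π∥ = -1-1·β ≈ -3.41421, π⊥ = -1-1·β' ≈ -0.58579 ∈ [-0.8, 0.8) ⇒ IN Λ
candidate 4: (m,n)=(2,4) → π∥ = 2+4·β ≈ 11.65685, π⊥ = 2+4·β' ≈ 0.34315 ∈ [-0.8, 0.8) ⇒ IN Λ
candidate 5: (m,n)=(5,1) → π∥ = 5+1·β ≈ 7.41421, π⊥ = 5+1·β' ≈ 4.58579 ∉ [-0.8, 0.8) ⇒ out

1, 3, 4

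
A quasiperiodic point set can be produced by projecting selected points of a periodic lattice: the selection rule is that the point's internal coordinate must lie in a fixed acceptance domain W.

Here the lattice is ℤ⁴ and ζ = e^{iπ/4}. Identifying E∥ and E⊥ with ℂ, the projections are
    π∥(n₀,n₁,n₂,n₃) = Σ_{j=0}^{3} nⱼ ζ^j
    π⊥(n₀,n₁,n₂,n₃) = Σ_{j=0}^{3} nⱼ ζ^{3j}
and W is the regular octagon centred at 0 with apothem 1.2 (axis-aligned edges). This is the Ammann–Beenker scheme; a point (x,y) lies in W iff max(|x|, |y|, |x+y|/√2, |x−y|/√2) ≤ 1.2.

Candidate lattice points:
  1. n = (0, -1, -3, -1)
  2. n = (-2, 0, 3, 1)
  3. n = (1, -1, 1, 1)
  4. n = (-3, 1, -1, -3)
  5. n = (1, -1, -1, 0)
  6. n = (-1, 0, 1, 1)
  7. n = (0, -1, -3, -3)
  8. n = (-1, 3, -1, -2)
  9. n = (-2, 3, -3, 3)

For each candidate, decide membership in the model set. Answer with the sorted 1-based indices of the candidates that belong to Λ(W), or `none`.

With ζ = e^{iπ/4} the internal vectors are ζ^0,ζ^3,ζ^6,ζ^9.
#1 (0, -1, -3, -1): internal (0.00000, 1.58579); octagon support 1.58579 vs apothem 1.2 → ∉ W
#2 (-2, 0, 3, 1): internal (-1.29289, -2.29289); octagon support 2.53553 vs apothem 1.2 → ∉ W
#3 (1, -1, 1, 1): internal (2.41421, -1.00000); octagon support 2.41421 vs apothem 1.2 → ∉ W
#4 (-3, 1, -1, -3): internal (-5.82843, -0.41421); octagon support 5.82843 vs apothem 1.2 → ∉ W
#5 (1, -1, -1, 0): internal (1.70711, 0.29289); octagon support 1.70711 vs apothem 1.2 → ∉ W
#6 (-1, 0, 1, 1): internal (-0.29289, -0.29289); octagon support 0.41421 vs apothem 1.2 → ∈ W
#7 (0, -1, -3, -3): internal (-1.41421, 0.17157); octagon support 1.41421 vs apothem 1.2 → ∉ W
#8 (-1, 3, -1, -2): internal (-4.53553, 1.70711); octagon support 4.53553 vs apothem 1.2 → ∉ W
#9 (-2, 3, -3, 3): internal (-2.00000, 7.24264); octagon support 7.24264 vs apothem 1.2 → ∉ W

6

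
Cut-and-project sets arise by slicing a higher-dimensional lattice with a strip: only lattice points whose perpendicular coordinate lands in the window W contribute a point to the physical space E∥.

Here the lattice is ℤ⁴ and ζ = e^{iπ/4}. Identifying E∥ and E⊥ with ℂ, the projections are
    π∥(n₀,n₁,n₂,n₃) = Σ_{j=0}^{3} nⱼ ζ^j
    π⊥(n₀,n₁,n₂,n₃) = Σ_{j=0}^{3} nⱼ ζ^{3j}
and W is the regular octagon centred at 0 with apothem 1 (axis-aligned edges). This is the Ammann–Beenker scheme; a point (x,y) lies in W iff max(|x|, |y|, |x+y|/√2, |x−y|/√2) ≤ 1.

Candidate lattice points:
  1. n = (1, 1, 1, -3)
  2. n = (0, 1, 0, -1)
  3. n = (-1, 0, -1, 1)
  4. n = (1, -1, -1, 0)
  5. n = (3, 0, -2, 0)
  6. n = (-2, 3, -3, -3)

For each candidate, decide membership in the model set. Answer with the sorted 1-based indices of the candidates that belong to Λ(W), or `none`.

none

Internal map: ζ^{3j} for j=0..3 gives (1,0), (−√2/2,√2/2), (0,−1), (√2/2,√2/2).
#1 (1, 1, 1, -3): internal (-1.82843, -2.41421); octagon support 3.00000 vs apothem 1 → ∉ W
#2 (0, 1, 0, -1): internal (-1.41421, 0.00000); octagon support 1.41421 vs apothem 1 → ∉ W
#3 (-1, 0, -1, 1): internal (-0.29289, 1.70711); octagon support 1.70711 vs apothem 1 → ∉ W
#4 (1, -1, -1, 0): internal (1.70711, 0.29289); octagon support 1.70711 vs apothem 1 → ∉ W
#5 (3, 0, -2, 0): internal (3.00000, 2.00000); octagon support 3.53553 vs apothem 1 → ∉ W
#6 (-2, 3, -3, -3): internal (-6.24264, 3.00000); octagon support 6.53553 vs apothem 1 → ∉ W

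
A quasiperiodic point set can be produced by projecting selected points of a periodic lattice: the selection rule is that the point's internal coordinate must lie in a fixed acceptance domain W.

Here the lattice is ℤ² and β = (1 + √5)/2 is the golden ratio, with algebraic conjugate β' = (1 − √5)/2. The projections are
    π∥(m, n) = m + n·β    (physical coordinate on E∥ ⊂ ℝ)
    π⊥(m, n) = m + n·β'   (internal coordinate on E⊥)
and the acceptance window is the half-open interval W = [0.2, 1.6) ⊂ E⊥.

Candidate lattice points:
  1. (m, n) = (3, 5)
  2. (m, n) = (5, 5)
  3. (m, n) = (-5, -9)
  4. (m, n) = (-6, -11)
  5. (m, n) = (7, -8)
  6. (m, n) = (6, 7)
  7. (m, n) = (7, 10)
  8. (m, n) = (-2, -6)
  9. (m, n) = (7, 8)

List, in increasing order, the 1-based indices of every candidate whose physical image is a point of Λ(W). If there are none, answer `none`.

β' = (1−√5)/2 ≈ -0.618034.
[1] lift (3,5): star map gives -0.090170; window check 0.2 ≤ -0.090170 < 1.6 is false → out
[2] lift (5,5): star map gives 1.909830; window check 0.2 ≤ 1.909830 < 1.6 is false → out
[3] lift (-5,-9): star map gives 0.562306; window check 0.2 ≤ 0.562306 < 1.6 is true → IN Λ
[4] lift (-6,-11): star map gives 0.798374; window check 0.2 ≤ 0.798374 < 1.6 is true → IN Λ
[5] lift (7,-8): star map gives 11.944272; window check 0.2 ≤ 11.944272 < 1.6 is false → out
[6] lift (6,7): star map gives 1.673762; window check 0.2 ≤ 1.673762 < 1.6 is false → out
[7] lift (7,10): star map gives 0.819660; window check 0.2 ≤ 0.819660 < 1.6 is true → IN Λ
[8] lift (-2,-6): star map gives 1.708204; window check 0.2 ≤ 1.708204 < 1.6 is false → out
[9] lift (7,8): star map gives 2.055728; window check 0.2 ≤ 2.055728 < 1.6 is false → out

3, 4, 7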